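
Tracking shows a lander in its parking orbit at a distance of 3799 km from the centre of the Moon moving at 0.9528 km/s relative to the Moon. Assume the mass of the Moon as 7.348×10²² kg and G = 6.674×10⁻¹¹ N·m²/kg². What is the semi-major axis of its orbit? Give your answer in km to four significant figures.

μ = GM = 6.674×10⁻¹¹ × 7.348×10²² = 4.904×10¹² m³/s².
r = 3.799×10⁶ m.
Specific orbital energy ε = v²/2 − μ/r = (952.8)²/2 − 4.904×10¹²/3.799×10⁶ = -8.370×10⁵ J/kg.
Since ε = −μ/(2a), a = −μ/(2ε) = 2.930×10⁶ m = 2929.7 km.

a ≈ 2930 km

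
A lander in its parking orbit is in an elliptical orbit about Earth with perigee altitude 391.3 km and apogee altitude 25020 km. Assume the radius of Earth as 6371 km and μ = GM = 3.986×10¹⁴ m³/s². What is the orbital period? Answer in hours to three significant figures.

T ≈ 7.28 hours

r_p = 6371 + 391.3 = 6762.3 km = 6.7623×10⁶ m.
r_a = 6371 + 25020 = 31391 km = 3.1391×10⁷ m.
Semi-major axis a = (r_p + r_a)/2 = (6762.3 + 31391)/2 = 19077 km = 1.908×10⁷ m.
By Kepler's third law T = 2π√(a³/μ) = 2π × 4.173×10³ = 2.622×10⁴ s.
= 7.284 hours.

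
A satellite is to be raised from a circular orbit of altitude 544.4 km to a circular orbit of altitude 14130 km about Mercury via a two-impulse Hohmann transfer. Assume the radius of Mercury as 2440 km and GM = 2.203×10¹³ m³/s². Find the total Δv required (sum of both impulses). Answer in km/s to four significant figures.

r₁ = 2440 + 544.4 = 2984.4 km = 2.9844×10⁶ m.
r₂ = 2440 + 14130 = 16570 km = 1.6570×10⁷ m.
Transfer ellipse a_t = (r₁ + r₂)/2 = 9.777×10⁶ m.
At r₁: circular v_c1 = √(μ/r₁) = 2717 m/s; transfer-periherm v_p = √[μ(2/r₁ − 1/a_t)] = 3537 m/s.
Δv₁ = v_p − v_c1 = 820.0 m/s.
At r₂: circular v_c2 = √(μ/r₂) = 1153 m/s; transfer-apoherm v_a = √[μ(2/r₂ − 1/a_t)] = 637.0 m/s.
Δv₂ = v_c2 − v_a = 516.0 m/s.
Total Δv = Δv₁ + Δv₂ = 1336 m/s = 1.336 km/s.

Δv_total ≈ 1.336 km/s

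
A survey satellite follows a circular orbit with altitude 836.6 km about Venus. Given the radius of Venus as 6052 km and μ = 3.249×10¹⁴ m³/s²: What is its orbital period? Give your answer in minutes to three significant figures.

r = 6052 + 836.6 = 6888.6 km = 6.8886×10⁶ m.
Kepler's third law: T = 2π√(r³/μ) = 2π√((6.889×10⁶)³ / 3.249×10¹⁴).
r³/μ = 1.006×10⁶ s², so T = 2π × 1.003×10³ = 6.302×10³ s.
Converting: 6.302×10³ s ÷ 60.00 = 105.0 minutes.

T ≈ 105 minutes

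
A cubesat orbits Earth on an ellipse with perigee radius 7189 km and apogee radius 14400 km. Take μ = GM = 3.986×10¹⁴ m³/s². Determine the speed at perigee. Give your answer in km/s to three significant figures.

Semi-major axis a = (r_p + r_a)/2 = 10794 km = 1.079×10⁷ m.
Vis-viva: v² = μ(2/r − 1/a) = 3.986×10¹⁴ × (2.782×10⁻⁷ − 9.264×10⁻⁸) = 7.397×10⁷ m²/s².
v = 8600 m/s = 8.600 km/s.

v ≈ 8.60 km/s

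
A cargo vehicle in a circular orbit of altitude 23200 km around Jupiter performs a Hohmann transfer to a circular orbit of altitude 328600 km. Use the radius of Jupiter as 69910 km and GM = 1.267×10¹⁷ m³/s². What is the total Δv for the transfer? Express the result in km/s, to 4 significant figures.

Δv_total ≈ 16.94 km/s

r₁ = 69910 + 23200 = 93110 km = 9.3110×10⁷ m.
r₂ = 69910 + 328600 = 398510 km = 3.9851×10⁸ m.
Transfer ellipse a_t = (r₁ + r₂)/2 = 2.458×10⁸ m.
At r₁: circular v_c1 = √(μ/r₁) = 36890 m/s; transfer-perijove v_p = √[μ(2/r₁ − 1/a_t)] = 46970 m/s.
Δv₁ = v_p − v_c1 = 10080 m/s.
At r₂: circular v_c2 = √(μ/r₂) = 17830 m/s; transfer-apojove v_a = √[μ(2/r₂ − 1/a_t)] = 10970 m/s.
Δv₂ = v_c2 − v_a = 6857 m/s.
Total Δv = Δv₁ + Δv₂ = 16940 m/s = 16.94 km/s.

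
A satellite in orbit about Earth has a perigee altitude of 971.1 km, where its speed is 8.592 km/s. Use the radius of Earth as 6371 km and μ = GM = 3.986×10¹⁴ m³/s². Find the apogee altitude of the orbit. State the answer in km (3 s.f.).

r_p = 6371 + 971.1 = 7342.1 km = 7.342×10⁶ m.
Specific energy ε = v²/2 − μ/r = -1.738×10⁷ J/kg, so a = −μ/(2ε) = 1.147×10⁷ m.
The apsides satisfy r_p + r_a = 2a, so the apogee radius is 2a − r_p = 1.559×10⁷ m = 15594 km.
Apogee altitude = 15594 − 6371 = 9223.4 km.

apogee altitude ≈ 9220 km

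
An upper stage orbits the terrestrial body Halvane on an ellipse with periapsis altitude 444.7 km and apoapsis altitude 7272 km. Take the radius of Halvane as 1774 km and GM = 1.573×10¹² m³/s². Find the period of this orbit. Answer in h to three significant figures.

T ≈ 18.6 h

r_p = 1774 + 444.7 = 2218.7 km = 2.2187×10⁶ m.
r_a = 1774 + 7272 = 9046.0 km = 9.0460×10⁶ m.
Semi-major axis a = (r_p + r_a)/2 = (2218.7 + 9046.0)/2 = 5632.4 km = 5.632×10⁶ m.
By Kepler's third law T = 2π√(a³/μ) = 2π × 1.066×10⁴ = 6.697×10⁴ s.
= 18.60 h.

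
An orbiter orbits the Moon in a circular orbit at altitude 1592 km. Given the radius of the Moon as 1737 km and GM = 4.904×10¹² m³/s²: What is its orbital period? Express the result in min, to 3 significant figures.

r = 1737 + 1592 = 3329.0 km = 3.3290×10⁶ m.
Kepler's third law: T = 2π√(r³/μ) = 2π√((3.329×10⁶)³ / 4.904×10¹²).
r³/μ = 7.523×10⁶ s², so T = 2π × 2.743×10³ = 1.723×10⁴ s.
Converting: 1.723×10⁴ s ÷ 60.00 = 287.2 min.

T ≈ 287 min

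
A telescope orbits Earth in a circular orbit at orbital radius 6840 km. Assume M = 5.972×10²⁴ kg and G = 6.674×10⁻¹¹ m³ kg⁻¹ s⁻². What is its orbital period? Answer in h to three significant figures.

T ≈ 1.56 h

μ = GM = 6.674×10⁻¹¹ × 5.972×10²⁴ = 3.986×10¹⁴ m³/s².
r = 6840 km = 6.840×10⁶ m.
Kepler's third law: T = 2π√(r³/μ) = 2π√((6.840×10⁶)³ / 3.986×10¹⁴).
r³/μ = 8.029×10⁵ s², so T = 2π × 8.960×10² = 5.630×10³ s.
Converting: 5.630×10³ s ÷ 3600 = 1.564 h.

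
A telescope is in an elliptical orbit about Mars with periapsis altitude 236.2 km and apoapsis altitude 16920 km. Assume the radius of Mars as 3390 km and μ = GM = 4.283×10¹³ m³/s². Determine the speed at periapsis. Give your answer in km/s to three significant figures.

v ≈ 4.48 km/s

r_p = 3390 + 236.2 = 3626.2 km = 3.6262×10⁶ m.
r_a = 3390 + 16920 = 20310 km = 2.0310×10⁷ m.
Semi-major axis a = (r_p + r_a)/2 = 11968 km = 1.197×10⁷ m.
Vis-viva: v² = μ(2/r − 1/a) = 4.283×10¹³ × (5.515×10⁻⁷ − 8.356×10⁻⁸) = 2.004×10⁷ m²/s².
v = 4477 m/s = 4.477 km/s.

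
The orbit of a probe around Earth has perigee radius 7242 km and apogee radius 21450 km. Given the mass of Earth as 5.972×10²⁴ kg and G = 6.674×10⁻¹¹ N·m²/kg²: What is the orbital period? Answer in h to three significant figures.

T ≈ 4.75 h

μ = GM = 6.674×10⁻¹¹ × 5.972×10²⁴ = 3.986×10¹⁴ m³/s².
Semi-major axis a = (r_p + r_a)/2 = (7242.0 + 21450)/2 = 14346 km = 1.435×10⁷ m.
By Kepler's third law T = 2π√(a³/μ) = 2π × 2.722×10³ = 1.710×10⁴ s.
= 4.750 h.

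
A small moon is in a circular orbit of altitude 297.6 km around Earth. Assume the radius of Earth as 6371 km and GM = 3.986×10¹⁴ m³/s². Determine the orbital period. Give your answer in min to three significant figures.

T ≈ 90.3 min

r = 6371 + 297.6 = 6668.6 km = 6.6686×10⁶ m.
Kepler's third law: T = 2π√(r³/μ) = 2π√((6.669×10⁶)³ / 3.986×10¹⁴).
r³/μ = 7.440×10⁵ s², so T = 2π × 8.625×10² = 5.420×10³ s.
Converting: 5.420×10³ s ÷ 60.00 = 90.33 min.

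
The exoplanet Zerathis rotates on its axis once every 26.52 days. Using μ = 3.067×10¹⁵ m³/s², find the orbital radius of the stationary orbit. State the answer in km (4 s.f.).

r_sync ≈ 7.416×10⁵ km

T = 26.52 days = 2.291×10⁶ s.
A synchronous orbit has period T, so by Kepler's third law a = (μT²/4π²)^(1/3).
μT²/4π² = 3.067×10¹⁵ × (2.291×10⁶)² / 39.48 = 4.079×10²⁶ m³.
a = 7.416×10⁸ m = 7.4161×10⁵ km.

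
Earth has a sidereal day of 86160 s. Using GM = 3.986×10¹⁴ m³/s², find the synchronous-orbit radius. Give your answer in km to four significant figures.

r_sync ≈ 42160 km

A synchronous orbit has period T, so by Kepler's third law a = (μT²/4π²)^(1/3).
μT²/4π² = 3.986×10¹⁴ × (8.616×10⁴)² / 39.48 = 7.495×10²² m³.
a = 4.216×10⁷ m = 42163 km.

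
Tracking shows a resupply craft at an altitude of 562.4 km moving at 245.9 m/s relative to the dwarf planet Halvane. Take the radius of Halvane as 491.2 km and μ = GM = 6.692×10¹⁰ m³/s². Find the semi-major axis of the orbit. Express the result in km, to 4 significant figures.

r = 491.2 + 562.4 = 1053.6 km = 1.054×10⁶ m.
Vis-viva rearranged: 1/a = 2/r − v²/μ = 1.898×10⁻⁶ − 9.036×10⁻⁷ = 9.947×10⁻⁷ m⁻¹.
a = 1.005×10⁶ m = 1005.3 km.

a ≈ 1005 km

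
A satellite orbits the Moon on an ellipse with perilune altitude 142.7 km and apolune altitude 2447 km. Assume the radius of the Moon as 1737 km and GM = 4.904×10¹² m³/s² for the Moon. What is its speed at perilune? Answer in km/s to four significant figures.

v ≈ 1.897 km/s

r_p = 1737 + 142.7 = 1879.7 km = 1.8797×10⁶ m.
r_a = 1737 + 2447 = 4184.0 km = 4.1840×10⁶ m.
Semi-major axis a = (r_p + r_a)/2 = 3031.8 km = 3.032×10⁶ m.
Vis-viva: v² = μ(2/r − 1/a) = 4.904×10¹² × (1.064×10⁻⁶ − 3.298×10⁻⁷) = 3.600×10⁶ m²/s².
v = 1897 m/s = 1.897 km/s.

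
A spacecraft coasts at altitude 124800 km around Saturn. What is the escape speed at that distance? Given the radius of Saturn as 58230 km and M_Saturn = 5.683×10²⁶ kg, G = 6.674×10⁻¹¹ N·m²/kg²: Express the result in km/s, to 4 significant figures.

μ = GM = 6.674×10⁻¹¹ × 5.683×10²⁶ = 3.793×10¹⁶ m³/s².
r = 58230 + 124800 = 183030 km = 1.8303×10⁸ m.
Escape speed v_esc = √(2μ/r) = √(2 × 3.793×10¹⁶ / 1.830×10⁸) = √(4.144×10⁸) = 20360 m/s.
= 20.36 km/s.

v_esc ≈ 20.36 km/s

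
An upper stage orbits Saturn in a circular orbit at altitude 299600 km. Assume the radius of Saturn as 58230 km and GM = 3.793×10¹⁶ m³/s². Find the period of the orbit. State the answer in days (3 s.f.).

r = 58230 + 299600 = 357830 km = 3.5783×10⁸ m.
Kepler's third law: T = 2π√(r³/μ) = 2π√((3.578×10⁸)³ / 3.793×10¹⁶).
r³/μ = 1.208×10⁹ s², so T = 2π × 3.476×10⁴ = 2.184×10⁵ s.
Converting: 2.184×10⁵ s ÷ 86400 = 2.527 days.

T ≈ 2.53 days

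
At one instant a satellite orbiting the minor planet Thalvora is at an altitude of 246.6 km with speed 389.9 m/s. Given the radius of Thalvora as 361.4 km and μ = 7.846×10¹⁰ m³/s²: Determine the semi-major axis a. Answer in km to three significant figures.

a ≈ 740 km

r = 361.4 + 246.6 = 608.00 km = 6.080×10⁵ m.
Vis-viva rearranged: 1/a = 2/r − v²/μ = 3.289×10⁻⁶ − 1.938×10⁻⁶ = 1.352×10⁻⁶ m⁻¹.
a = 7.397×10⁵ m = 739.70 km.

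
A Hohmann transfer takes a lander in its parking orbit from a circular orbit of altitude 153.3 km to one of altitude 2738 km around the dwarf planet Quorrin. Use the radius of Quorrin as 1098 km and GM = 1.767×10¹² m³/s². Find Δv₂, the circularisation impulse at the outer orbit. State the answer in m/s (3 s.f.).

Δv ≈ 203 m/s

r₁ = 1098 + 153.3 = 1251.3 km = 1.2513×10⁶ m.
r₂ = 1098 + 2738 = 3836.0 km = 3.8360×10⁶ m.
Transfer ellipse a_t = (r₁ + r₂)/2 = 2.544×10⁶ m.
At r₁: circular v_c1 = √(μ/r₁) = 1188 m/s; transfer-periapsis v_p = √[μ(2/r₁ − 1/a_t)] = 1459 m/s.
At r₂: circular v_c2 = √(μ/r₂) = 678.7 m/s; transfer-apoapsis v_a = √[μ(2/r₂ − 1/a_t)] = 476.0 m/s.
Δv₂ = v_c2 − v_a = 202.7 m/s.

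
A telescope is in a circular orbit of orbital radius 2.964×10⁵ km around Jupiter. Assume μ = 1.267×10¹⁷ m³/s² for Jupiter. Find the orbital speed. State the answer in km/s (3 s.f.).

r = 2.964×10⁵ km = 2.964×10⁸ m.
For a circular orbit v = √(μ/r) = √(1.267×10¹⁷ / 2.964×10⁸) = √(4.275×10⁸) = 20680 m/s.
That is 20.68 km/s.

v ≈ 20.7 km/s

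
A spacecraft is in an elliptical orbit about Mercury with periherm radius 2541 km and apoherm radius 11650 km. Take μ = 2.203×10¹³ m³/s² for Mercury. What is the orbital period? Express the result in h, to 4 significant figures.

Semi-major axis a = (r_p + r_a)/2 = (2541.0 + 11650)/2 = 7095.5 km = 7.096×10⁶ m.
By Kepler's third law T = 2π√(a³/μ) = 2π × 4.027×10³ = 2.530×10⁴ s.
= 7.028 h.

T ≈ 7.028 h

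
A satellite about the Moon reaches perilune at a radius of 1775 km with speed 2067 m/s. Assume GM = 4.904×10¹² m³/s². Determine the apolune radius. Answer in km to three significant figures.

r_p = 1.775×10⁶ m.
Specific energy ε = v²/2 − μ/r = -6.266×10⁵ J/kg, so a = −μ/(2ε) = 3.913×10⁶ m.
The apsides satisfy r_p + r_a = 2a, so the apolune radius is 2a − r_p = 6.052×10⁶ m = 6051.7 km.

apolune radius ≈ 6050 km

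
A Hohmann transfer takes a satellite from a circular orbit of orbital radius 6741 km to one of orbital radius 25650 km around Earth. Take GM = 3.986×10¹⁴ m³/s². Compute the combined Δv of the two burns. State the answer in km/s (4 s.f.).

Δv_total ≈ 3.386 km/s

r₁ = 6741 km = 6.741×10⁶ m.
r₂ = 25650 km = 2.565×10⁷ m.
Transfer ellipse a_t = (r₁ + r₂)/2 = 1.620×10⁷ m.
At r₁: circular v_c1 = √(μ/r₁) = 7690 m/s; transfer-perigee v_p = √[μ(2/r₁ − 1/a_t)] = 9677 m/s.
Δv₁ = v_p − v_c1 = 1988 m/s.
At r₂: circular v_c2 = √(μ/r₂) = 3942 m/s; transfer-apogee v_a = √[μ(2/r₂ − 1/a_t)] = 2543 m/s.
Δv₂ = v_c2 − v_a = 1399 m/s.
Total Δv = Δv₁ + Δv₂ = 3386 m/s = 3.386 km/s.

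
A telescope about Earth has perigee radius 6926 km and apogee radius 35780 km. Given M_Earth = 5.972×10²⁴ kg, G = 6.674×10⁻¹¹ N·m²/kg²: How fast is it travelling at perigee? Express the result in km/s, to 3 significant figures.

μ = GM = 6.674×10⁻¹¹ × 5.972×10²⁴ = 3.986×10¹⁴ m³/s².
Semi-major axis a = (r_p + r_a)/2 = 21353 km = 2.135×10⁷ m.
Vis-viva: v² = μ(2/r − 1/a) = 3.986×10¹⁴ × (2.888×10⁻⁷ − 4.683×10⁻⁸) = 9.643×10⁷ m²/s².
v = 9820 m/s = 9.820 km/s.

v ≈ 9.82 km/s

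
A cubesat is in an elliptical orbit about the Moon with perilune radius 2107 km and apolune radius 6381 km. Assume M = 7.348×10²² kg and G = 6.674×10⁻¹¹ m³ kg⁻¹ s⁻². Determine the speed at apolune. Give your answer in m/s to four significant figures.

μ = GM = 6.674×10⁻¹¹ × 7.348×10²² = 4.904×10¹² m³/s².
Semi-major axis a = (r_p + r_a)/2 = 4244.0 km = 4.244×10⁶ m.
Vis-viva: v² = μ(2/r − 1/a) = 4.904×10¹² × (3.134×10⁻⁷ − 2.356×10⁻⁷) = 3.816×10⁵ m²/s².
v = 617.7 m/s.

v ≈ 617.7 m/s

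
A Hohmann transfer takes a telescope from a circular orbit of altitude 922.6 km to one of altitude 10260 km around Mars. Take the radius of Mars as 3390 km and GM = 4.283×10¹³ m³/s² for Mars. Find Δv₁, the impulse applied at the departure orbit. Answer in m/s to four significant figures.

Δv ≈ 733.7 m/s

r₁ = 3390 + 922.6 = 4312.6 km = 4.3126×10⁶ m.
r₂ = 3390 + 10260 = 13650 km = 1.3650×10⁷ m.
Transfer ellipse a_t = (r₁ + r₂)/2 = 8.981×10⁶ m.
At r₁: circular v_c1 = √(μ/r₁) = 3151 m/s; transfer-periapsis v_p = √[μ(2/r₁ − 1/a_t)] = 3885 m/s.
Δv₁ = v_p − v_c1 = 733.7 m/s.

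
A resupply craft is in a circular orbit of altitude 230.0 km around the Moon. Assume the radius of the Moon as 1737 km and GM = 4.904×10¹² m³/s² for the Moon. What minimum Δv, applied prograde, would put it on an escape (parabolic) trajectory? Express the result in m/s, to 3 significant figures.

Δv ≈ 654 m/s

r = 1737 + 230.0 = 1967.0 km = 1.9670×10⁶ m.
Circular speed v_c = √(μ/r) = 1579 m/s.
Escape speed v_esc = √(2μ/r) = √2 × v_c = 2233 m/s.
Δv = v_esc − v_c = 654.0 m/s.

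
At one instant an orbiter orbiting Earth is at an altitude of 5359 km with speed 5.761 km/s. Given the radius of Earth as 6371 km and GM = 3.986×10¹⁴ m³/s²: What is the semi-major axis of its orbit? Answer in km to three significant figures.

a ≈ 11500 km

r = 6371 + 5359 = 11730 km = 1.173×10⁷ m.
Vis-viva rearranged: 1/a = 2/r − v²/μ = 1.705×10⁻⁷ − 8.326×10⁻⁸ = 8.724×10⁻⁸ m⁻¹.
a = 1.146×10⁷ m = 11463 km.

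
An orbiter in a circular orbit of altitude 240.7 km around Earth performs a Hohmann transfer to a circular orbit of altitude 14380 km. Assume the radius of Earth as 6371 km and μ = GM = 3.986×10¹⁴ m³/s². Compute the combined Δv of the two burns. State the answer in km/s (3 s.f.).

Δv_total ≈ 3.13 km/s

r₁ = 6371 + 240.7 = 6611.7 km = 6.6117×10⁶ m.
r₂ = 6371 + 14380 = 20751 km = 2.0751×10⁷ m.
Transfer ellipse a_t = (r₁ + r₂)/2 = 1.368×10⁷ m.
At r₁: circular v_c1 = √(μ/r₁) = 7764 m/s; transfer-perigee v_p = √[μ(2/r₁ − 1/a_t)] = 9562 m/s.
Δv₁ = v_p − v_c1 = 1798 m/s.
At r₂: circular v_c2 = √(μ/r₂) = 4383 m/s; transfer-apogee v_a = √[μ(2/r₂ − 1/a_t)] = 3047 m/s.
Δv₂ = v_c2 − v_a = 1336 m/s.
Total Δv = Δv₁ + Δv₂ = 3134 m/s = 3.134 km/s.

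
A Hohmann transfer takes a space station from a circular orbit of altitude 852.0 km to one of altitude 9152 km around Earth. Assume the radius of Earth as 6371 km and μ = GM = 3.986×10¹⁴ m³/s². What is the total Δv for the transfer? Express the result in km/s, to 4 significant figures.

Δv_total ≈ 2.279 km/s

r₁ = 6371 + 852.0 = 7223.0 km = 7.2230×10⁶ m.
r₂ = 6371 + 9152 = 15523 km = 1.5523×10⁷ m.
Transfer ellipse a_t = (r₁ + r₂)/2 = 1.137×10⁷ m.
At r₁: circular v_c1 = √(μ/r₁) = 7429 m/s; transfer-perigee v_p = √[μ(2/r₁ − 1/a_t)] = 8679 m/s.
Δv₁ = v_p − v_c1 = 1250 m/s.
At r₂: circular v_c2 = √(μ/r₂) = 5067 m/s; transfer-apogee v_a = √[μ(2/r₂ − 1/a_t)] = 4038 m/s.
Δv₂ = v_c2 − v_a = 1029 m/s.
Total Δv = Δv₁ + Δv₂ = 2279 m/s = 2.279 km/s.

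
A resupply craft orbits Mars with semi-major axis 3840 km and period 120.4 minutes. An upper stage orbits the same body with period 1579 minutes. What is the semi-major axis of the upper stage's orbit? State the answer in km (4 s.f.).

a₂ ≈ 21360 km

Kepler's third law: a³ ∝ T², so a₂ = a₁ (T₂/T₁)^(2/3).
T₂/T₁ = 13.11, (T₂/T₁)^(2/3) = 5.561.
a₂ = 3840 × 5.561 = 21360 km.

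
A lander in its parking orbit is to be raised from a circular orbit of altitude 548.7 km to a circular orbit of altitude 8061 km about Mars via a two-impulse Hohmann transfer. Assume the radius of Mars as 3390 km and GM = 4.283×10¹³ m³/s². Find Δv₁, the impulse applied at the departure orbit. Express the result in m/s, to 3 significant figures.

r₁ = 3390 + 548.7 = 3938.7 km = 3.9387×10⁶ m.
r₂ = 3390 + 8061 = 11451 km = 1.1451×10⁷ m.
Transfer ellipse a_t = (r₁ + r₂)/2 = 7.695×10⁶ m.
At r₁: circular v_c1 = √(μ/r₁) = 3298 m/s; transfer-periapsis v_p = √[μ(2/r₁ − 1/a_t)] = 4023 m/s.
Δv₁ = v_p − v_c1 = 725.1 m/s.

Δv ≈ 725 m/s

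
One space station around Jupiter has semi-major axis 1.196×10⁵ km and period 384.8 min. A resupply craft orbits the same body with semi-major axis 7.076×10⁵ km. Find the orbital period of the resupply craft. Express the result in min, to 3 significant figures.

T₂ ≈ 5540 min

Kepler's third law: T² ∝ a³, so T₂ = T₁ (a₂/a₁)^(3/2).
a₂/a₁ = 5.916, (a₂/a₁)^(3/2) = 14.39.
T₂ = 384.8 × 14.39 = 5538 min.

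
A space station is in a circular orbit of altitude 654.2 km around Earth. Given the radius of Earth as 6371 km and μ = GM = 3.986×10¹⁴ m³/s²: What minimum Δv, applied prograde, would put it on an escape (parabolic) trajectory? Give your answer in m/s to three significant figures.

r = 6371 + 654.2 = 7025.2 km = 7.0252×10⁶ m.
Circular speed v_c = √(μ/r) = 7533 m/s.
Escape speed v_esc = √(2μ/r) = √2 × v_c = 10650 m/s.
Δv = v_esc − v_c = 3120 m/s.

Δv ≈ 3120 m/s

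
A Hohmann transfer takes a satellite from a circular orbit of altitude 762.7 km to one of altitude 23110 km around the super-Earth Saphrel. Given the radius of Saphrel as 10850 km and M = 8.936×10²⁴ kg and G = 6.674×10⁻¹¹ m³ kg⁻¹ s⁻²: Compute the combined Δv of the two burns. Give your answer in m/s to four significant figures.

μ = GM = 6.674×10⁻¹¹ × 8.936×10²⁴ = 5.964×10¹⁴ m³/s².
r₁ = 10850 + 762.7 = 11613 km = 1.1613×10⁷ m.
r₂ = 10850 + 23110 = 33960 km = 3.3960×10⁷ m.
Transfer ellipse a_t = (r₁ + r₂)/2 = 2.279×10⁷ m.
At r₁: circular v_c1 = √(μ/r₁) = 7166 m/s; transfer-periapsis v_p = √[μ(2/r₁ − 1/a_t)] = 8749 m/s.
Δv₁ = v_p − v_c1 = 1582 m/s.
At r₂: circular v_c2 = √(μ/r₂) = 4191 m/s; transfer-apoapsis v_a = √[μ(2/r₂ − 1/a_t)] = 2992 m/s.
Δv₂ = v_c2 − v_a = 1199 m/s.
Total Δv = Δv₁ + Δv₂ = 2781 m/s.

Δv_total ≈ 2781 m/s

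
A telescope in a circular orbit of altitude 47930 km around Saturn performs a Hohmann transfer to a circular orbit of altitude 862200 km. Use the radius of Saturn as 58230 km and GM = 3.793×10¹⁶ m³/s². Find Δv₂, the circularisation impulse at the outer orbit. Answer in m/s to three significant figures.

r₁ = 58230 + 47930 = 106160 km = 1.0616×10⁸ m.
r₂ = 58230 + 862200 = 920430 km = 9.2043×10⁸ m.
Transfer ellipse a_t = (r₁ + r₂)/2 = 5.133×10⁸ m.
At r₁: circular v_c1 = √(μ/r₁) = 18900 m/s; transfer-perikrone v_p = √[μ(2/r₁ − 1/a_t)] = 25310 m/s.
At r₂: circular v_c2 = √(μ/r₂) = 6419 m/s; transfer-apokrone v_a = √[μ(2/r₂ − 1/a_t)] = 2919 m/s.
Δv₂ = v_c2 − v_a = 3500 m/s.

Δv ≈ 3500 m/s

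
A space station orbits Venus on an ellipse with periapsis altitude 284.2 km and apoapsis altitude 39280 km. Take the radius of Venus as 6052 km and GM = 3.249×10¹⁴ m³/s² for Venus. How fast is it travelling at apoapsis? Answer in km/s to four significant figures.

r_p = 6052 + 284.2 = 6336.2 km = 6.3362×10⁶ m.
r_a = 6052 + 39280 = 45332 km = 4.5332×10⁷ m.
Semi-major axis a = (r_p + r_a)/2 = 25834 km = 2.583×10⁷ m.
Vis-viva: v² = μ(2/r − 1/a) = 3.249×10¹⁴ × (4.412×10⁻⁸ − 3.871×10⁻⁸) = 1.758×10⁶ m²/s².
v = 1326 m/s = 1.326 km/s.

v ≈ 1.326 km/s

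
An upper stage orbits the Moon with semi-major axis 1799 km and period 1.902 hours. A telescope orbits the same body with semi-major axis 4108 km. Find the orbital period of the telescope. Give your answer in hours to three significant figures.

T₂ ≈ 6.56 hours

Kepler's third law: T² ∝ a³, so T₂ = T₁ (a₂/a₁)^(3/2).
a₂/a₁ = 2.283, (a₂/a₁)^(3/2) = 3.451.
T₂ = 1.902 × 3.451 = 6.563 hours.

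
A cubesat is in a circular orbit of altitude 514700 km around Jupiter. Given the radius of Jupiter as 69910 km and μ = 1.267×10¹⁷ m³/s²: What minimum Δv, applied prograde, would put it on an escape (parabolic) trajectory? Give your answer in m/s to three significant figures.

r = 69910 + 514700 = 584610 km = 5.8461×10⁸ m.
Circular speed v_c = √(μ/r) = 14720 m/s.
Escape speed v_esc = √(2μ/r) = √2 × v_c = 20820 m/s.
Δv = v_esc − v_c = 6098 m/s.

Δv ≈ 6100 m/s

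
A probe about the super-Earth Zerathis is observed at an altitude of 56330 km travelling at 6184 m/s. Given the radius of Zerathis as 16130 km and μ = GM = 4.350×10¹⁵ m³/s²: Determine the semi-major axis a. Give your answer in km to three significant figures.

a ≈ 53200 km

r = 16130 + 56330 = 72460 km = 7.246×10⁷ m.
Specific orbital energy ε = v²/2 − μ/r = (6184)²/2 − 4.350×10¹⁵/7.246×10⁷ = -4.091×10⁷ J/kg.
Since ε = −μ/(2a), a = −μ/(2ε) = 5.316×10⁷ m = 53163 km.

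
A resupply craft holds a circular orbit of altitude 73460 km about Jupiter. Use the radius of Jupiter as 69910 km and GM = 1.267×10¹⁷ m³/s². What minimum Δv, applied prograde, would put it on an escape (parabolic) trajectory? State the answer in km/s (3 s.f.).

r = 69910 + 73460 = 143370 km = 1.4337×10⁸ m.
Circular speed v_c = √(μ/r) = 29730 m/s.
Escape speed v_esc = √(2μ/r) = √2 × v_c = 42040 m/s.
Δv = v_esc − v_c = 12310 m/s = 12.31 km/s.

Δv ≈ 12.3 km/s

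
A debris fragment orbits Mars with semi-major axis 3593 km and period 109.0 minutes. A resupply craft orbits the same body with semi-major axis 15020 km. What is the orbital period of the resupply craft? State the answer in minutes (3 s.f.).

T₂ ≈ 932 minutes

Kepler's third law: T² ∝ a³, so T₂ = T₁ (a₂/a₁)^(3/2).
a₂/a₁ = 4.180, (a₂/a₁)^(3/2) = 8.547.
T₂ = 109.0 × 8.547 = 931.6 minutes.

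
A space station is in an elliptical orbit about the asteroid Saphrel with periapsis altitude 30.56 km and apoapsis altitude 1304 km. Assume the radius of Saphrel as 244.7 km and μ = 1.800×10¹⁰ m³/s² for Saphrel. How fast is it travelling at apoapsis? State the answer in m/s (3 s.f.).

v ≈ 59.2 m/s

r_p = 244.7 + 30.56 = 275.26 km = 2.7526×10⁵ m.
r_a = 244.7 + 1304 = 1548.7 km = 1.5487×10⁶ m.
Semi-major axis a = (r_p + r_a)/2 = 911.98 km = 9.120×10⁵ m.
Vis-viva: v² = μ(2/r − 1/a) = 1.800×10¹⁰ × (1.291×10⁻⁶ − 1.097×10⁻⁶) = 3.508×10³ m²/s².
v = 59.23 m/s.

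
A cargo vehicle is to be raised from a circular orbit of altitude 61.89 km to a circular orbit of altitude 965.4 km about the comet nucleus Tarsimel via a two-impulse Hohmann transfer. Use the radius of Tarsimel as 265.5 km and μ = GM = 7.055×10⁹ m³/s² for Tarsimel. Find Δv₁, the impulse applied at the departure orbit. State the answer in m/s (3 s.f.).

Δv ≈ 37.7 m/s

r₁ = 265.5 + 61.89 = 327.39 km = 3.2739×10⁵ m.
r₂ = 265.5 + 965.4 = 1230.9 km = 1.2309×10⁶ m.
Transfer ellipse a_t = (r₁ + r₂)/2 = 7.791×10⁵ m.
At r₁: circular v_c1 = √(μ/r₁) = 146.8 m/s; transfer-periapsis v_p = √[μ(2/r₁ − 1/a_t)] = 184.5 m/s.
Δv₁ = v_p − v_c1 = 37.71 m/s.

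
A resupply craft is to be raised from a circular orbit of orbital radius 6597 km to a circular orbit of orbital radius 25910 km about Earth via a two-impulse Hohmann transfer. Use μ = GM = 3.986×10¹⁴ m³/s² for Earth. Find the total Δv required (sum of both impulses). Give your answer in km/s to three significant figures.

r₁ = 6597 km = 6.597×10⁶ m.
r₂ = 25910 km = 2.591×10⁷ m.
Transfer ellipse a_t = (r₁ + r₂)/2 = 1.625×10⁷ m.
At r₁: circular v_c1 = √(μ/r₁) = 7773 m/s; transfer-perigee v_p = √[μ(2/r₁ − 1/a_t)] = 9814 m/s.
Δv₁ = v_p − v_c1 = 2041 m/s.
At r₂: circular v_c2 = √(μ/r₂) = 3922 m/s; transfer-apogee v_a = √[μ(2/r₂ − 1/a_t)] = 2499 m/s.
Δv₂ = v_c2 − v_a = 1423 m/s.
Total Δv = Δv₁ + Δv₂ = 3465 m/s = 3.465 km/s.

Δv_total ≈ 3.46 km/s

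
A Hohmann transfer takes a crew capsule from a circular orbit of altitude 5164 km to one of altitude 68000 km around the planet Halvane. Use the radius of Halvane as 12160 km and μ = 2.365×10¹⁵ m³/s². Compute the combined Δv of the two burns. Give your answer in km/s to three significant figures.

r₁ = 12160 + 5164 = 17324 km = 1.7324×10⁷ m.
r₂ = 12160 + 68000 = 80160 km = 8.0160×10⁷ m.
Transfer ellipse a_t = (r₁ + r₂)/2 = 4.874×10⁷ m.
At r₁: circular v_c1 = √(μ/r₁) = 11680 m/s; transfer-periapsis v_p = √[μ(2/r₁ − 1/a_t)] = 14980 m/s.
Δv₁ = v_p − v_c1 = 3300 m/s.
At r₂: circular v_c2 = √(μ/r₂) = 5432 m/s; transfer-apoapsis v_a = √[μ(2/r₂ − 1/a_t)] = 3238 m/s.
Δv₂ = v_c2 − v_a = 2193 m/s.
Total Δv = Δv₁ + Δv₂ = 5493 m/s = 5.493 km/s.

Δv_total ≈ 5.49 km/s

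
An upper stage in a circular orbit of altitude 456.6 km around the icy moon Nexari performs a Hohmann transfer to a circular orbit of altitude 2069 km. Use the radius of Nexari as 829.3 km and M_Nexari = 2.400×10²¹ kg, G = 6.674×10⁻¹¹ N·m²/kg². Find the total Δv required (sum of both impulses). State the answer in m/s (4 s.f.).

μ = GM = 6.674×10⁻¹¹ × 2.400×10²¹ = 1.602×10¹¹ m³/s².
r₁ = 829.3 + 456.6 = 1285.9 km = 1.2859×10⁶ m.
r₂ = 829.3 + 2069 = 2898.3 km = 2.8983×10⁶ m.
Transfer ellipse a_t = (r₁ + r₂)/2 = 2.092×10⁶ m.
At r₁: circular v_c1 = √(μ/r₁) = 352.9 m/s; transfer-periapsis v_p = √[μ(2/r₁ − 1/a_t)] = 415.4 m/s.
Δv₁ = v_p − v_c1 = 62.47 m/s.
At r₂: circular v_c2 = √(μ/r₂) = 235.1 m/s; transfer-apoapsis v_a = √[μ(2/r₂ − 1/a_t)] = 184.3 m/s.
Δv₂ = v_c2 − v_a = 50.78 m/s.
Total Δv = Δv₁ + Δv₂ = 113.3 m/s.

Δv_total ≈ 113.3 m/s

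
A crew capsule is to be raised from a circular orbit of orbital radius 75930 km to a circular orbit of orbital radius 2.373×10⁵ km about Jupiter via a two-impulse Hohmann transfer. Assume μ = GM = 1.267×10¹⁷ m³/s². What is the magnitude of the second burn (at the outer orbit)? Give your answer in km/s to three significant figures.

Δv ≈ 7.02 km/s

r₁ = 75930 km = 7.593×10⁷ m.
r₂ = 2.373×10⁵ km = 2.373×10⁸ m.
Transfer ellipse a_t = (r₁ + r₂)/2 = 1.566×10⁸ m.
At r₁: circular v_c1 = √(μ/r₁) = 40850 m/s; transfer-perijove v_p = √[μ(2/r₁ − 1/a_t)] = 50280 m/s.
At r₂: circular v_c2 = √(μ/r₂) = 23110 m/s; transfer-apojove v_a = √[μ(2/r₂ − 1/a_t)] = 16090 m/s.
Δv₂ = v_c2 − v_a = 7018 m/s.
= 7.018 km/s.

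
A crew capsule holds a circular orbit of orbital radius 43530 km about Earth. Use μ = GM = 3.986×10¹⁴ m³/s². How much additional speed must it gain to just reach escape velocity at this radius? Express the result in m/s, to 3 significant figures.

r = 43530 km = 4.353×10⁷ m.
Circular speed v_c = √(μ/r) = 3026 m/s.
Escape speed v_esc = √(2μ/r) = √2 × v_c = 4279 m/s.
Δv = v_esc − v_c = 1253 m/s.

Δv ≈ 1250 m/s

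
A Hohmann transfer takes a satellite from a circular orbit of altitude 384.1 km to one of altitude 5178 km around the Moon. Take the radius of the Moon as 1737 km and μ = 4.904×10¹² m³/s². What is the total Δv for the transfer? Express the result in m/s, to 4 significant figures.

Δv_total ≈ 625.7 m/s

r₁ = 1737 + 384.1 = 2121.1 km = 2.1211×10⁶ m.
r₂ = 1737 + 5178 = 6915.0 km = 6.9150×10⁶ m.
Transfer ellipse a_t = (r₁ + r₂)/2 = 4.518×10⁶ m.
At r₁: circular v_c1 = √(μ/r₁) = 1521 m/s; transfer-perilune v_p = √[μ(2/r₁ − 1/a_t)] = 1881 m/s.
Δv₁ = v_p − v_c1 = 360.6 m/s.
At r₂: circular v_c2 = √(μ/r₂) = 842.1 m/s; transfer-apolune v_a = √[μ(2/r₂ − 1/a_t)] = 577.0 m/s.
Δv₂ = v_c2 − v_a = 265.1 m/s.
Total Δv = Δv₁ + Δv₂ = 625.7 m/s.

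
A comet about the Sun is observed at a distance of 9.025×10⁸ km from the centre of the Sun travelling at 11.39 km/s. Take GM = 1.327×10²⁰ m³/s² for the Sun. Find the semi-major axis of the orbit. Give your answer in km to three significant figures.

r = 9.025×10¹¹ m.
Vis-viva rearranged: 1/a = 2/r − v²/μ = 2.216×10⁻¹² − 9.776×10⁻¹³ = 1.238×10⁻¹² m⁻¹.
a = 8.075×10¹¹ m = 8.0747×10⁸ km.

a ≈ 8.07×10⁸ km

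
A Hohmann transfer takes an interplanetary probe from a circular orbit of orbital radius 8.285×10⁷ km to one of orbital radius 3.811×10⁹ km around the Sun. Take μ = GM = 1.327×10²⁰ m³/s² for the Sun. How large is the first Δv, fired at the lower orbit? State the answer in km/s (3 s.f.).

r₁ = 8.285×10⁷ km = 8.285×10¹⁰ m.
r₂ = 3.811×10⁹ km = 3.811×10¹² m.
Transfer ellipse a_t = (r₁ + r₂)/2 = 1.947×10¹² m.
At r₁: circular v_c1 = √(μ/r₁) = 40020 m/s; transfer-perihelion v_p = √[μ(2/r₁ − 1/a_t)] = 55990 m/s.
Δv₁ = v_p − v_c1 = 15970 m/s.
= 15.97 km/s.

Δv ≈ 16.0 km/s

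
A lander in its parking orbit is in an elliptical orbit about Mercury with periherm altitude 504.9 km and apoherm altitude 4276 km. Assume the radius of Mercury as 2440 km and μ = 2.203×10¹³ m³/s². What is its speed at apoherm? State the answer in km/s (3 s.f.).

r_p = 2440 + 504.9 = 2944.9 km = 2.9449×10⁶ m.
r_a = 2440 + 4276 = 6716.0 km = 6.7160×10⁶ m.
Semi-major axis a = (r_p + r_a)/2 = 4830.4 km = 4.830×10⁶ m.
Vis-viva: v² = μ(2/r − 1/a) = 2.203×10¹³ × (2.978×10⁻⁷ − 2.070×10⁻⁷) = 2.000×10⁶ m²/s².
v = 1414 m/s = 1.414 km/s.

v ≈ 1.41 km/s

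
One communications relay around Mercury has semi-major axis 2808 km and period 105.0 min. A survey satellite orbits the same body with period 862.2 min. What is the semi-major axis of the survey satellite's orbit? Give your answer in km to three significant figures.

a₂ ≈ 11400 km

Kepler's third law: a³ ∝ T², so a₂ = a₁ (T₂/T₁)^(2/3).
T₂/T₁ = 8.211, (T₂/T₁)^(2/3) = 4.070.
a₂ = 2808 × 4.070 = 11430 km.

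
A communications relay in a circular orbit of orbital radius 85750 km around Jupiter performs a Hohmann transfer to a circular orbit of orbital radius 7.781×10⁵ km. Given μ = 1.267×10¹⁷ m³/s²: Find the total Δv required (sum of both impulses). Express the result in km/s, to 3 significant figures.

Δv_total ≈ 20.2 km/s

r₁ = 85750 km = 8.575×10⁷ m.
r₂ = 7.781×10⁵ km = 7.781×10⁸ m.
Transfer ellipse a_t = (r₁ + r₂)/2 = 4.319×10⁸ m.
At r₁: circular v_c1 = √(μ/r₁) = 38440 m/s; transfer-perijove v_p = √[μ(2/r₁ − 1/a_t)] = 51590 m/s.
Δv₁ = v_p − v_c1 = 13150 m/s.
At r₂: circular v_c2 = √(μ/r₂) = 12760 m/s; transfer-apojove v_a = √[μ(2/r₂ − 1/a_t)] = 5686 m/s.
Δv₂ = v_c2 − v_a = 7075 m/s.
Total Δv = Δv₁ + Δv₂ = 20230 m/s = 20.23 km/s.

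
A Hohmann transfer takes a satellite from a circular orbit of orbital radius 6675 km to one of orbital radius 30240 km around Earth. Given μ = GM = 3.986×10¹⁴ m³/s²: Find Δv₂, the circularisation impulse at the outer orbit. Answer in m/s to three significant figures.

r₁ = 6675 km = 6.675×10⁶ m.
r₂ = 30240 km = 3.024×10⁷ m.
Transfer ellipse a_t = (r₁ + r₂)/2 = 1.846×10⁷ m.
At r₁: circular v_c1 = √(μ/r₁) = 7728 m/s; transfer-perigee v_p = √[μ(2/r₁ − 1/a_t)] = 9891 m/s.
At r₂: circular v_c2 = √(μ/r₂) = 3631 m/s; transfer-apogee v_a = √[μ(2/r₂ − 1/a_t)] = 2183 m/s.
Δv₂ = v_c2 − v_a = 1447 m/s.

Δv ≈ 1450 m/s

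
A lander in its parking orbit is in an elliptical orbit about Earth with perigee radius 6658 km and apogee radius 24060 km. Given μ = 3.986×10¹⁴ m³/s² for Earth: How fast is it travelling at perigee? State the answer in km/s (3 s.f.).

Semi-major axis a = (r_p + r_a)/2 = 15359 km = 1.536×10⁷ m.
Vis-viva: v² = μ(2/r − 1/a) = 3.986×10¹⁴ × (3.004×10⁻⁷ − 6.511×10⁻⁸) = 9.378×10⁷ m²/s².
v = 9684 m/s = 9.684 km/s.

v ≈ 9.68 km/s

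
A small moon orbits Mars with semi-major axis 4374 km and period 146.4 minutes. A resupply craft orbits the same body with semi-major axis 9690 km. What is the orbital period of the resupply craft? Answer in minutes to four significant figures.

T₂ ≈ 482.7 minutes

Kepler's third law: T² ∝ a³, so T₂ = T₁ (a₂/a₁)^(3/2).
a₂/a₁ = 2.215, (a₂/a₁)^(3/2) = 3.297.
T₂ = 146.4 × 3.297 = 482.7 minutes.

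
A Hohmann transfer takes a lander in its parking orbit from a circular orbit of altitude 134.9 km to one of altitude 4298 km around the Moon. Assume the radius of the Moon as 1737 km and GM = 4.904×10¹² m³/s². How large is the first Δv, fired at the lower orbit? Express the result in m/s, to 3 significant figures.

r₁ = 1737 + 134.9 = 1871.9 km = 1.8719×10⁶ m.
r₂ = 1737 + 4298 = 6035.0 km = 6.0350×10⁶ m.
Transfer ellipse a_t = (r₁ + r₂)/2 = 3.953×10⁶ m.
At r₁: circular v_c1 = √(μ/r₁) = 1619 m/s; transfer-perilune v_p = √[μ(2/r₁ − 1/a_t)] = 2000 m/s.
Δv₁ = v_p − v_c1 = 381.2 m/s.

Δv ≈ 381 m/s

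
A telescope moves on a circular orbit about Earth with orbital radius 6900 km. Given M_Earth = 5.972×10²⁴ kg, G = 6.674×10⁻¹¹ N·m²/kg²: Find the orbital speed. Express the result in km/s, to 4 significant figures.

v ≈ 7.600 km/s

μ = GM = 6.674×10⁻¹¹ × 5.972×10²⁴ = 3.986×10¹⁴ m³/s².
r = 6900 km = 6.900×10⁶ m.
For a circular orbit v = √(μ/r) = √(3.986×10¹⁴ / 6.900×10⁶) = √(5.776×10⁷) = 7600 m/s.
That is 7.600 km/s.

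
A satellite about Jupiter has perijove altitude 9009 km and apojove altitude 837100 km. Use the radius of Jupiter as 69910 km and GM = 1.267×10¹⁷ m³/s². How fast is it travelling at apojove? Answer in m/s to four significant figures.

v ≈ 4729 m/s

r_p = 69910 + 9009 = 78919 km = 7.8919×10⁷ m.
r_a = 69910 + 837100 = 907010 km = 9.0701×10⁸ m.
Semi-major axis a = (r_p + r_a)/2 = 4.9296×10⁵ km = 4.930×10⁸ m.
Vis-viva: v² = μ(2/r − 1/a) = 1.267×10¹⁷ × (2.205×10⁻⁹ − 2.029×10⁻⁹) = 2.236×10⁷ m²/s².
v = 4729 m/s.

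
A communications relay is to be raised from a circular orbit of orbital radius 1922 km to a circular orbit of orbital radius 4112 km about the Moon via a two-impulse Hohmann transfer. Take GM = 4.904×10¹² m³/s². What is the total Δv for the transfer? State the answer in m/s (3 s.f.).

r₁ = 1922 km = 1.922×10⁶ m.
r₂ = 4112 km = 4.112×10⁶ m.
Transfer ellipse a_t = (r₁ + r₂)/2 = 3.017×10⁶ m.
At r₁: circular v_c1 = √(μ/r₁) = 1597 m/s; transfer-perilune v_p = √[μ(2/r₁ − 1/a_t)] = 1865 m/s.
Δv₁ = v_p − v_c1 = 267.5 m/s.
At r₂: circular v_c2 = √(μ/r₂) = 1092 m/s; transfer-apolune v_a = √[μ(2/r₂ − 1/a_t)] = 871.6 m/s.
Δv₂ = v_c2 − v_a = 220.4 m/s.
Total Δv = Δv₁ + Δv₂ = 487.9 m/s.

Δv_total ≈ 488 m/s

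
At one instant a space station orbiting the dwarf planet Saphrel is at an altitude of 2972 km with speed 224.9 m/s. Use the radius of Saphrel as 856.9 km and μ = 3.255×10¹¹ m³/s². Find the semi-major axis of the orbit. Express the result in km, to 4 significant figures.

a ≈ 2725 km

r = 856.9 + 2972 = 3828.9 km = 3.829×10⁶ m.
Vis-viva rearranged: 1/a = 2/r − v²/μ = 5.223×10⁻⁷ − 1.554×10⁻⁷ = 3.670×10⁻⁷ m⁻¹.
a = 2.725×10⁶ m = 2725.2 km.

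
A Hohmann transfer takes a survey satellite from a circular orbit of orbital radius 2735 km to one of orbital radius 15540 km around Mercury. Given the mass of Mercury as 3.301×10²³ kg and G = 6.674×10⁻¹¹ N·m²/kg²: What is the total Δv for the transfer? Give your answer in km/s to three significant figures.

Δv_total ≈ 1.40 km/s

μ = GM = 6.674×10⁻¹¹ × 3.301×10²³ = 2.203×10¹³ m³/s².
r₁ = 2735 km = 2.735×10⁶ m.
r₂ = 15540 km = 1.554×10⁷ m.
Transfer ellipse a_t = (r₁ + r₂)/2 = 9.138×10⁶ m.
At r₁: circular v_c1 = √(μ/r₁) = 2838 m/s; transfer-periherm v_p = √[μ(2/r₁ − 1/a_t)] = 3701 m/s.
Δv₁ = v_p − v_c1 = 863.1 m/s.
At r₂: circular v_c2 = √(μ/r₂) = 1191 m/s; transfer-apoherm v_a = √[μ(2/r₂ − 1/a_t)] = 651.4 m/s.
Δv₂ = v_c2 − v_a = 539.3 m/s.
Total Δv = Δv₁ + Δv₂ = 1402 m/s = 1.402 km/s.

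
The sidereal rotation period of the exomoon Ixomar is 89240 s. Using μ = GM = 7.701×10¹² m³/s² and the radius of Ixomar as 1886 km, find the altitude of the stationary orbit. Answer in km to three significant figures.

A synchronous orbit has period T, so by Kepler's third law a = (μT²/4π²)^(1/3).
μT²/4π² = 7.701×10¹² × (8.924×10⁴)² / 39.48 = 1.553×10²¹ m³.
a = 1.158×10⁷ m = 11582 km.
Altitude h = a − R = 11582 − 1886 = 9695.6 km.

h_sync ≈ 9700 km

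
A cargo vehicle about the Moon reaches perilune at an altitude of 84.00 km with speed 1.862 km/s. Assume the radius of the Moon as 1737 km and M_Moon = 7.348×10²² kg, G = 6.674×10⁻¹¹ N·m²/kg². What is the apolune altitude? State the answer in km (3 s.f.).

apolune altitude ≈ 1550 km

μ = GM = 6.674×10⁻¹¹ × 7.348×10²² = 4.904×10¹² m³/s².
r_p = 1737 + 84.00 = 1821.0 km = 1.821×10⁶ m.
Specific energy ε = v²/2 − μ/r = -9.595×10⁵ J/kg, so a = −μ/(2ε) = 2.555×10⁶ m.
The apsides satisfy r_p + r_a = 2a, so the apolune radius is 2a − r_p = 3.290×10⁶ m = 3289.9 km.
Apolune altitude = 3289.9 − 1737 = 1552.9 km.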